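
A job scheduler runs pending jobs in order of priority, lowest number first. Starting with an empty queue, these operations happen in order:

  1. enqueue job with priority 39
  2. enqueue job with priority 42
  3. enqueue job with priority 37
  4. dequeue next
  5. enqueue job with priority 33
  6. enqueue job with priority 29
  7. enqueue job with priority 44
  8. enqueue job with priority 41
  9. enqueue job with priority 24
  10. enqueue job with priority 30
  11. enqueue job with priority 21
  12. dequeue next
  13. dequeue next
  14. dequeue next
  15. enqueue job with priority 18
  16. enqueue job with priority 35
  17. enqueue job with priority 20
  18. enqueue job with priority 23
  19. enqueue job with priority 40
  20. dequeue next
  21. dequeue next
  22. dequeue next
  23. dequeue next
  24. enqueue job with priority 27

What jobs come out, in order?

[37, 21, 24, 29, 18, 20, 23, 30]

insert 39 → {39}
insert 42 → {39, 42}
insert 37 → {37, 39, 42}
dequeue next → 37; now {39, 42}
insert 33 → {33, 39, 42}
insert 29 → {29, 33, 39, 42}
insert 44 → {29, 33, 39, 42, 44}
insert 41 → {29, 33, 39, 41, 42, 44}
insert 24 → {24, 29, 33, 39, 41, 42, 44}
insert 30 → {24, 29, 30, 33, 39, 41, 42, 44}
insert 21 → {21, 24, 29, 30, 33, 39, 41, 42, 44}
dequeue next → 21; now {24, 29, 30, 33, 39, 41, 42, 44}
dequeue next → 24; now {29, 30, 33, 39, 41, 42, 44}
dequeue next → 29; now {30, 33, 39, 41, 42, 44}
insert 18 → {18, 30, 33, 39, 41, 42, 44}
insert 35 → {18, 30, 33, 35, 39, 41, 42, 44}
insert 20 → {18, 20, 30, 33, 35, 39, 41, 42, 44}
insert 23 → {18, 20, 23, 30, 33, 35, 39, 41, 42, 44}
insert 40 → {18, 20, 23, 30, 33, 35, 39, 40, 41, 42, 44}
dequeue next → 18; now {20, 23, 30, 33, 35, 39, 40, 41, 42, 44}
dequeue next → 20; now {23, 30, 33, 35, 39, 40, 41, 42, 44}
dequeue next → 23; now {30, 33, 35, 39, 40, 41, 42, 44}
dequeue next → 30; now {33, 35, 39, 40, 41, 42, 44}
insert 27 → {27, 33, 35, 39, 40, 41, 42, 44}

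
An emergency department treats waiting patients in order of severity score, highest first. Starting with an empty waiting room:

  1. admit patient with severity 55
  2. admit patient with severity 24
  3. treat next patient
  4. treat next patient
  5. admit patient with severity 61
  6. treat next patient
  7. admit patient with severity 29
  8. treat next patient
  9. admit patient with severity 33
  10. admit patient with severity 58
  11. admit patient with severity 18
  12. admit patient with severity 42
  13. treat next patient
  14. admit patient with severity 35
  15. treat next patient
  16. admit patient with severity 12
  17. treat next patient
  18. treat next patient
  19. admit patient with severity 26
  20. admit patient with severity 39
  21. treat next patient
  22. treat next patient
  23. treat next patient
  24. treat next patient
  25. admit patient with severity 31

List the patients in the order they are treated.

55 → 24 → 61 → 29 → 58 → 42 → 35 → 33 → 39 → 26 → 18 → 12

insert 55 → {55}
insert 24 → {55, 24}
treat next patient → 55; now {24}
treat next patient → 24; now {}
insert 61 → {61}
treat next patient → 61; now {}
insert 29 → {29}
treat next patient → 29; now {}
insert 33 → {33}
insert 58 → {58, 33}
insert 18 → {58, 33, 18}
insert 42 → {58, 42, 33, 18}
treat next patient → 58; now {42, 33, 18}
insert 35 → {42, 35, 33, 18}
treat next patient → 42; now {35, 33, 18}
insert 12 → {35, 33, 18, 12}
treat next patient → 35; now {33, 18, 12}
treat next patient → 33; now {18, 12}
insert 26 → {26, 18, 12}
insert 39 → {39, 26, 18, 12}
treat next patient → 39; now {26, 18, 12}
treat next patient → 26; now {18, 12}
treat next patient → 18; now {12}
treat next patient → 12; now {}
insert 31 → {31}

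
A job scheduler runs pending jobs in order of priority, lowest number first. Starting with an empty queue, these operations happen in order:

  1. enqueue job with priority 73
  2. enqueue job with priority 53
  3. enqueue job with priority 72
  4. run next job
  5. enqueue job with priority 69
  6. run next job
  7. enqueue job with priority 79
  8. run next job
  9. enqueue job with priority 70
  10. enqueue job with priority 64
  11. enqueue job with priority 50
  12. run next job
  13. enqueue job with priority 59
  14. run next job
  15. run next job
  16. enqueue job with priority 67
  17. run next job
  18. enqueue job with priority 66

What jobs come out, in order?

insert 73 → {73}
insert 53 → {53, 73}
insert 72 → {53, 72, 73}
run next job → 53; now {72, 73}
insert 69 → {69, 72, 73}
run next job → 69; now {72, 73}
insert 79 → {72, 73, 79}
run next job → 72; now {73, 79}
insert 70 → {70, 73, 79}
insert 64 → {64, 70, 73, 79}
insert 50 → {50, 64, 70, 73, 79}
run next job → 50; now {64, 70, 73, 79}
insert 59 → {59, 64, 70, 73, 79}
run next job → 59; now {64, 70, 73, 79}
run next job → 64; now {70, 73, 79}
insert 67 → {67, 70, 73, 79}
run next job → 67; now {70, 73, 79}
insert 66 → {66, 70, 73, 79}

53, 69, 72, 50, 59, 64, 67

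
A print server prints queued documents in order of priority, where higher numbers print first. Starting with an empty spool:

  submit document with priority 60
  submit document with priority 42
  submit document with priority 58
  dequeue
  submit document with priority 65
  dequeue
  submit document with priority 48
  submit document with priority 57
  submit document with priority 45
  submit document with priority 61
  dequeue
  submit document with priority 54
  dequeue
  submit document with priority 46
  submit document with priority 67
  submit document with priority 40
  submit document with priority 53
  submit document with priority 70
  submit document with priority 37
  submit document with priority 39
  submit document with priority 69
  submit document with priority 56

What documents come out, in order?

insert 60 → {60}
insert 42 → {60, 42}
insert 58 → {60, 58, 42}
dequeue → 60; now {58, 42}
insert 65 → {65, 58, 42}
dequeue → 65; now {58, 42}
insert 48 → {58, 48, 42}
insert 57 → {58, 57, 48, 42}
insert 45 → {58, 57, 48, 45, 42}
insert 61 → {61, 58, 57, 48, 45, 42}
dequeue → 61; now {58, 57, 48, 45, 42}
insert 54 → {58, 57, 54, 48, 45, 42}
dequeue → 58; now {57, 54, 48, 45, 42}
insert 46 → {57, 54, 48, 46, 45, 42}
insert 67 → {67, 57, 54, 48, 46, 45, 42}
insert 40 → {67, 57, 54, 48, 46, 45, 42, 40}
insert 53 → {67, 57, 54, 53, 48, 46, 45, 42, 40}
insert 70 → {70, 67, 57, 54, 53, 48, 46, 45, 42, 40}
insert 37 → {70, 67, 57, 54, 53, 48, 46, 45, 42, 40, 37}
insert 39 → {70, 67, 57, 54, 53, 48, 46, 45, 42, 40, 39, 37}
insert 69 → {70, 69, 67, 57, 54, 53, 48, 46, 45, 42, 40, 39, 37}
insert 56 → {70, 69, 67, 57, 56, 54, 53, 48, 46, 45, 42, 40, 39, 37}

60, 65, 61, 58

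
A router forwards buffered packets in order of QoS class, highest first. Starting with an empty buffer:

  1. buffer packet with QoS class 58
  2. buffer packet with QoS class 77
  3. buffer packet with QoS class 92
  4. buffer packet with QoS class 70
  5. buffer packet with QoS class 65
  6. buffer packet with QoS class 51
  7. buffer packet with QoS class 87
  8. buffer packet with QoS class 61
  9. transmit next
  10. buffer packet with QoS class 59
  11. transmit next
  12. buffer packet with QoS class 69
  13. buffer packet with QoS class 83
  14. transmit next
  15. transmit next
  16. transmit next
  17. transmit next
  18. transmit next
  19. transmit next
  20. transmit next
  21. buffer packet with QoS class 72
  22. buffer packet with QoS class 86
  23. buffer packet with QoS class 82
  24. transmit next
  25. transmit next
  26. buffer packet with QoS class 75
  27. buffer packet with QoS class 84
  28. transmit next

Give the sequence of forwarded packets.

[92, 87, 83, 77, 70, 69, 65, 61, 59, 86, 82, 84]

insert 58 → {58}
insert 77 → {77, 58}
insert 92 → {92, 77, 58}
insert 70 → {92, 77, 70, 58}
insert 65 → {92, 77, 70, 65, 58}
insert 51 → {92, 77, 70, 65, 58, 51}
insert 87 → {92, 87, 77, 70, 65, 58, 51}
insert 61 → {92, 87, 77, 70, 65, 61, 58, 51}
transmit next → 92; now {87, 77, 70, 65, 61, 58, 51}
insert 59 → {87, 77, 70, 65, 61, 59, 58, 51}
transmit next → 87; now {77, 70, 65, 61, 59, 58, 51}
insert 69 → {77, 70, 69, 65, 61, 59, 58, 51}
insert 83 → {83, 77, 70, 69, 65, 61, 59, 58, 51}
transmit next → 83; now {77, 70, 69, 65, 61, 59, 58, 51}
transmit next → 77; now {70, 69, 65, 61, 59, 58, 51}
transmit next → 70; now {69, 65, 61, 59, 58, 51}
transmit next → 69; now {65, 61, 59, 58, 51}
transmit next → 65; now {61, 59, 58, 51}
transmit next → 61; now {59, 58, 51}
transmit next → 59; now {58, 51}
insert 72 → {72, 58, 51}
insert 86 → {86, 72, 58, 51}
insert 82 → {86, 82, 72, 58, 51}
transmit next → 86; now {82, 72, 58, 51}
transmit next → 82; now {72, 58, 51}
insert 75 → {75, 72, 58, 51}
insert 84 → {84, 75, 72, 58, 51}
transmit next → 84; now {75, 72, 58, 51}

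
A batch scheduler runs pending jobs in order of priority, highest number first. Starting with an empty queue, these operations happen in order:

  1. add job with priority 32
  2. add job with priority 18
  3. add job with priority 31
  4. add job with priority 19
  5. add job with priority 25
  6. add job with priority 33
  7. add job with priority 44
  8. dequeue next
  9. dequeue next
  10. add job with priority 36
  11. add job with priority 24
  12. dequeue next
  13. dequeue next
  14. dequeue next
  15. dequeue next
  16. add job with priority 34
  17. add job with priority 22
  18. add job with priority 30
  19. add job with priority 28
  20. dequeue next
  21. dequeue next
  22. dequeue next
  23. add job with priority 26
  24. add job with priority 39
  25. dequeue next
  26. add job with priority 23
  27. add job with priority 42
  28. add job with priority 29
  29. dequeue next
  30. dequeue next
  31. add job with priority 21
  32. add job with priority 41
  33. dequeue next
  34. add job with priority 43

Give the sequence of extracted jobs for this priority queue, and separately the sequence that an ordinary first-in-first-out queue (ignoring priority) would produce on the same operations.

insert 32 → {32}
insert 18 → {32, 18}
insert 31 → {32, 31, 18}
insert 19 → {32, 31, 19, 18}
insert 25 → {32, 31, 25, 19, 18}
insert 33 → {33, 32, 31, 25, 19, 18}
insert 44 → {44, 33, 32, 31, 25, 19, 18}
dequeue next → 44; now {33, 32, 31, 25, 19, 18}
dequeue next → 33; now {32, 31, 25, 19, 18}
insert 36 → {36, 32, 31, 25, 19, 18}
insert 24 → {36, 32, 31, 25, 24, 19, 18}
dequeue next → 36; now {32, 31, 25, 24, 19, 18}
dequeue next → 32; now {31, 25, 24, 19, 18}
dequeue next → 31; now {25, 24, 19, 18}
dequeue next → 25; now {24, 19, 18}
insert 34 → {34, 24, 19, 18}
insert 22 → {34, 24, 22, 19, 18}
insert 30 → {34, 30, 24, 22, 19, 18}
insert 28 → {34, 30, 28, 24, 22, 19, 18}
dequeue next → 34; now {30, 28, 24, 22, 19, 18}
dequeue next → 30; now {28, 24, 22, 19, 18}
dequeue next → 28; now {24, 22, 19, 18}
insert 26 → {26, 24, 22, 19, 18}
insert 39 → {39, 26, 24, 22, 19, 18}
dequeue next → 39; now {26, 24, 22, 19, 18}
insert 23 → {26, 24, 23, 22, 19, 18}
insert 42 → {42, 26, 24, 23, 22, 19, 18}
insert 29 → {42, 29, 26, 24, 23, 22, 19, 18}
dequeue next → 42; now {29, 26, 24, 23, 22, 19, 18}
dequeue next → 29; now {26, 24, 23, 22, 19, 18}
insert 21 → {26, 24, 23, 22, 21, 19, 18}
insert 41 → {41, 26, 24, 23, 22, 21, 19, 18}
dequeue next → 41; now {26, 24, 23, 22, 21, 19, 18}
insert 43 → {43, 26, 24, 23, 22, 21, 19, 18}

priority queue: [44, 33, 36, 32, 31, 25, 34, 30, 28, 39, 42, 29, 41]; FIFO queue: 32, 18, 31, 19, 25, 33, 44, 36, 24, 34, 22, 30, 28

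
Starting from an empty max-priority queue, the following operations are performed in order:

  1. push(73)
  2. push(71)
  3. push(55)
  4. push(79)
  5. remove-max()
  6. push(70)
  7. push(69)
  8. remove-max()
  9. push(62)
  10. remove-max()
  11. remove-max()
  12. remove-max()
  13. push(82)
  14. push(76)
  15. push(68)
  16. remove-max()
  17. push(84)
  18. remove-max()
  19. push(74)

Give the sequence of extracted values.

insert 73 → {73}
insert 71 → {73, 71}
insert 55 → {73, 71, 55}
insert 79 → {79, 73, 71, 55}
remove-max → 79; now {73, 71, 55}
insert 70 → {73, 71, 70, 55}
insert 69 → {73, 71, 70, 69, 55}
remove-max → 73; now {71, 70, 69, 55}
insert 62 → {71, 70, 69, 62, 55}
remove-max → 71; now {70, 69, 62, 55}
remove-max → 70; now {69, 62, 55}
remove-max → 69; now {62, 55}
insert 82 → {82, 62, 55}
insert 76 → {82, 76, 62, 55}
insert 68 → {82, 76, 68, 62, 55}
remove-max → 82; now {76, 68, 62, 55}
insert 84 → {84, 76, 68, 62, 55}
remove-max → 84; now {76, 68, 62, 55}
insert 74 → {76, 74, 68, 62, 55}

79 → 73 → 71 → 70 → 69 → 82 → 84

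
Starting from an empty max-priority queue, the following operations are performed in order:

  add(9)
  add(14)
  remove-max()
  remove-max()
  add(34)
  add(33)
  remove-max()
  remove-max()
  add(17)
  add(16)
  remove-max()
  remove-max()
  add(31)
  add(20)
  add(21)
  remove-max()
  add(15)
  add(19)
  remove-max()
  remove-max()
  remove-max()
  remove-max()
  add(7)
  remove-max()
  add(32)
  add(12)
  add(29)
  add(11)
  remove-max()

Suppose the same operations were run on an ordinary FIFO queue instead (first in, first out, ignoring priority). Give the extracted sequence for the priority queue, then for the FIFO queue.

priority queue: 14 → 9 → 34 → 33 → 17 → 16 → 31 → 21 → 20 → 19 → 15 → 7 → 32; FIFO queue: [9, 14, 34, 33, 17, 16, 31, 20, 21, 15, 19, 7, 32]

insert 9 → {9}
insert 14 → {14, 9}
remove-max → 14; now {9}
remove-max → 9; now {}
insert 34 → {34}
insert 33 → {34, 33}
remove-max → 34; now {33}
remove-max → 33; now {}
insert 17 → {17}
insert 16 → {17, 16}
remove-max → 17; now {16}
remove-max → 16; now {}
insert 31 → {31}
insert 20 → {31, 20}
insert 21 → {31, 21, 20}
remove-max → 31; now {21, 20}
insert 15 → {21, 20, 15}
insert 19 → {21, 20, 19, 15}
remove-max → 21; now {20, 19, 15}
remove-max → 20; now {19, 15}
remove-max → 19; now {15}
remove-max → 15; now {}
insert 7 → {7}
remove-max → 7; now {}
insert 32 → {32}
insert 12 → {32, 12}
insert 29 → {32, 29, 12}
insert 11 → {32, 29, 12, 11}
remove-max → 32; now {29, 12, 11}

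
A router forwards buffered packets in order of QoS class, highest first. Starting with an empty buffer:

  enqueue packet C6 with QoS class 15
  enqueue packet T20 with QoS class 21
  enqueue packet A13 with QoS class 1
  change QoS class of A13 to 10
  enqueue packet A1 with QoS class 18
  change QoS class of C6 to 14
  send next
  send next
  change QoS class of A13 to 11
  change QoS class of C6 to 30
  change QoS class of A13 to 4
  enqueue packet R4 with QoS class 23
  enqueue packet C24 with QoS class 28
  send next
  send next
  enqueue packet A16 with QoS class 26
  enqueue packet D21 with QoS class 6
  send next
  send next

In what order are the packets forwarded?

T20 → A1 → C6 → C24 → A16 → R4

add C6 (QoS class 15) → {C6:15}
add T20 (QoS class 21) → {T20:21, C6:15}
add A13 (QoS class 1) → {T20:21, C6:15, A13:1}
update A13 to QoS class 10 → {T20:21, C6:15, A13:10}
add A1 (QoS class 18) → {T20:21, A1:18, C6:15, A13:10}
update C6 to QoS class 14 → {T20:21, A1:18, C6:14, A13:10}
send next → T20; now {A1:18, C6:14, A13:10}
send next → A1; now {C6:14, A13:10}
update A13 to QoS class 11 → {C6:14, A13:11}
update C6 to QoS class 30 → {C6:30, A13:11}
update A13 to QoS class 4 → {C6:30, A13:4}
add R4 (QoS class 23) → {C6:30, R4:23, A13:4}
add C24 (QoS class 28) → {C6:30, C24:28, R4:23, A13:4}
send next → C6; now {C24:28, R4:23, A13:4}
send next → C24; now {R4:23, A13:4}
add A16 (QoS class 26) → {A16:26, R4:23, A13:4}
add D21 (QoS class 6) → {A16:26, R4:23, D21:6, A13:4}
send next → A16; now {R4:23, D21:6, A13:4}
send next → R4; now {D21:6, A13:4}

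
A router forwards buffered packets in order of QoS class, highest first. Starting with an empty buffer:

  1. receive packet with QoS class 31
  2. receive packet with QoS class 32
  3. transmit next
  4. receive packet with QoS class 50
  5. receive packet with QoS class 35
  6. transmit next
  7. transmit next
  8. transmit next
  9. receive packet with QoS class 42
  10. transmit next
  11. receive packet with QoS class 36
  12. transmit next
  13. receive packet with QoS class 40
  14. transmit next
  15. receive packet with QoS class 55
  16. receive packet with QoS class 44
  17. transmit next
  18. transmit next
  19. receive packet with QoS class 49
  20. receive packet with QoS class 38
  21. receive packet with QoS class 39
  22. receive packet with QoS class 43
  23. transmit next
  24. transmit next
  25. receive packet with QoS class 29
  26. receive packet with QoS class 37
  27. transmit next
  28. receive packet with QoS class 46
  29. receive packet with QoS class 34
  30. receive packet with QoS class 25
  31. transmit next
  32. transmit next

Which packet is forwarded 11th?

43

insert 31 → {31}
insert 32 → {32, 31}
transmit next → 32; now {31}
insert 50 → {50, 31}
insert 35 → {50, 35, 31}
transmit next → 50; now {35, 31}
transmit next → 35; now {31}
transmit next → 31; now {}
insert 42 → {42}
transmit next → 42; now {}
insert 36 → {36}
transmit next → 36; now {}
insert 40 → {40}
transmit next → 40; now {}
insert 55 → {55}
insert 44 → {55, 44}
transmit next → 55; now {44}
transmit next → 44; now {}
insert 49 → {49}
insert 38 → {49, 38}
insert 39 → {49, 39, 38}
insert 43 → {49, 43, 39, 38}
transmit next → 49; now {43, 39, 38}
transmit next → 43; now {39, 38}
insert 29 → {39, 38, 29}
insert 37 → {39, 38, 37, 29}
transmit next → 39; now {38, 37, 29}
insert 46 → {46, 38, 37, 29}
insert 34 → {46, 38, 37, 34, 29}
insert 25 → {46, 38, 37, 34, 29, 25}
transmit next → 46; now {38, 37, 34, 29, 25}
transmit next → 38; now {37, 34, 29, 25}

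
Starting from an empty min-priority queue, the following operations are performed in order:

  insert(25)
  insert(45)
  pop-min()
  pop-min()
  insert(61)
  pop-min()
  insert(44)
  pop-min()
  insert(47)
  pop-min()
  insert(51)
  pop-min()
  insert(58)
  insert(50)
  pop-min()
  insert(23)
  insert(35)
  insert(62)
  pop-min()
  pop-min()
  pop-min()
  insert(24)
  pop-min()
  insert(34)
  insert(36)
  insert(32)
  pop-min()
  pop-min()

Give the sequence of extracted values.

25 → 45 → 61 → 44 → 47 → 51 → 50 → 23 → 35 → 58 → 24 → 32 → 34

insert 25 → {25}
insert 45 → {25, 45}
pop-min → 25; now {45}
pop-min → 45; now {}
insert 61 → {61}
pop-min → 61; now {}
insert 44 → {44}
pop-min → 44; now {}
insert 47 → {47}
pop-min → 47; now {}
insert 51 → {51}
pop-min → 51; now {}
insert 58 → {58}
insert 50 → {50, 58}
pop-min → 50; now {58}
insert 23 → {23, 58}
insert 35 → {23, 35, 58}
insert 62 → {23, 35, 58, 62}
pop-min → 23; now {35, 58, 62}
pop-min → 35; now {58, 62}
pop-min → 58; now {62}
insert 24 → {24, 62}
pop-min → 24; now {62}
insert 34 → {34, 62}
insert 36 → {34, 36, 62}
insert 32 → {32, 34, 36, 62}
pop-min → 32; now {34, 36, 62}
pop-min → 34; now {36, 62}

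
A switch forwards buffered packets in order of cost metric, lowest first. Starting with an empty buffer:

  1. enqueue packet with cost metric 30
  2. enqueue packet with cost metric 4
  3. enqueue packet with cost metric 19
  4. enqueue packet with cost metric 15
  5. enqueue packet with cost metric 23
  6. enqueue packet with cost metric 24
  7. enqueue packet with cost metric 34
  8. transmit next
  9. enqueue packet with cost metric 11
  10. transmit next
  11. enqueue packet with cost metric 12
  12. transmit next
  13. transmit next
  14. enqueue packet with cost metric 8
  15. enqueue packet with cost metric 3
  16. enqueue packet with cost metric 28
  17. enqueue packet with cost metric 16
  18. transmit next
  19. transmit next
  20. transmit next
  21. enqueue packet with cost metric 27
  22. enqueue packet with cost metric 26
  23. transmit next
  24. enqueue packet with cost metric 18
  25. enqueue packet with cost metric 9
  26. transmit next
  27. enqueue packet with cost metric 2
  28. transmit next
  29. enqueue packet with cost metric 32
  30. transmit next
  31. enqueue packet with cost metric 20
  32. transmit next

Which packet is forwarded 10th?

2

insert 30 → {30}
insert 4 → {4, 30}
insert 19 → {4, 19, 30}
insert 15 → {4, 15, 19, 30}
insert 23 → {4, 15, 19, 23, 30}
insert 24 → {4, 15, 19, 23, 24, 30}
insert 34 → {4, 15, 19, 23, 24, 30, 34}
transmit next → 4; now {15, 19, 23, 24, 30, 34}
insert 11 → {11, 15, 19, 23, 24, 30, 34}
transmit next → 11; now {15, 19, 23, 24, 30, 34}
insert 12 → {12, 15, 19, 23, 24, 30, 34}
transmit next → 12; now {15, 19, 23, 24, 30, 34}
transmit next → 15; now {19, 23, 24, 30, 34}
insert 8 → {8, 19, 23, 24, 30, 34}
insert 3 → {3, 8, 19, 23, 24, 30, 34}
insert 28 → {3, 8, 19, 23, 24, 28, 30, 34}
insert 16 → {3, 8, 16, 19, 23, 24, 28, 30, 34}
transmit next → 3; now {8, 16, 19, 23, 24, 28, 30, 34}
transmit next → 8; now {16, 19, 23, 24, 28, 30, 34}
transmit next → 16; now {19, 23, 24, 28, 30, 34}
insert 27 → {19, 23, 24, 27, 28, 30, 34}
insert 26 → {19, 23, 24, 26, 27, 28, 30, 34}
transmit next → 19; now {23, 24, 26, 27, 28, 30, 34}
insert 18 → {18, 23, 24, 26, 27, 28, 30, 34}
insert 9 → {9, 18, 23, 24, 26, 27, 28, 30, 34}
transmit next → 9; now {18, 23, 24, 26, 27, 28, 30, 34}
insert 2 → {2, 18, 23, 24, 26, 27, 28, 30, 34}
transmit next → 2; now {18, 23, 24, 26, 27, 28, 30, 34}
insert 32 → {18, 23, 24, 26, 27, 28, 30, 32, 34}
transmit next → 18; now {23, 24, 26, 27, 28, 30, 32, 34}
insert 20 → {20, 23, 24, 26, 27, 28, 30, 32, 34}
transmit next → 20; now {23, 24, 26, 27, 28, 30, 32, 34}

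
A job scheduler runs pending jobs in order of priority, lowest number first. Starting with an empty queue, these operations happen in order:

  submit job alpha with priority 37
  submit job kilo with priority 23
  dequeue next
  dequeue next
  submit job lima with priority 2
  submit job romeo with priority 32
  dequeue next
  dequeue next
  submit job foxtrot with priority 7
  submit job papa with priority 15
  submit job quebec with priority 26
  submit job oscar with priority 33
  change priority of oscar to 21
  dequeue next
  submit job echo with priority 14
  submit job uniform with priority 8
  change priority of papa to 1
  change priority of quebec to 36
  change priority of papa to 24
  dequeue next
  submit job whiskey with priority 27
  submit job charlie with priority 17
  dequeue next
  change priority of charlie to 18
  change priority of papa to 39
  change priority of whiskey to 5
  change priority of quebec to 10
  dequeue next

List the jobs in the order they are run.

kilo → alpha → lima → romeo → foxtrot → uniform → echo → whiskey

add alpha (priority 37) → {alpha:37}
add kilo (priority 23) → {kilo:23, alpha:37}
dequeue next → kilo; now {alpha:37}
dequeue next → alpha; now {}
add lima (priority 2) → {lima:2}
add romeo (priority 32) → {lima:2, romeo:32}
dequeue next → lima; now {romeo:32}
dequeue next → romeo; now {}
add foxtrot (priority 7) → {foxtrot:7}
add papa (priority 15) → {foxtrot:7, papa:15}
add quebec (priority 26) → {foxtrot:7, papa:15, quebec:26}
add oscar (priority 33) → {foxtrot:7, papa:15, quebec:26, oscar:33}
update oscar to priority 21 → {foxtrot:7, papa:15, oscar:21, quebec:26}
dequeue next → foxtrot; now {papa:15, oscar:21, quebec:26}
add echo (priority 14) → {echo:14, papa:15, oscar:21, quebec:26}
add uniform (priority 8) → {uniform:8, echo:14, papa:15, oscar:21, quebec:26}
update papa to priority 1 → {papa:1, uniform:8, echo:14, oscar:21, quebec:26}
update quebec to priority 36 → {papa:1, uniform:8, echo:14, oscar:21, quebec:36}
update papa to priority 24 → {uniform:8, echo:14, oscar:21, papa:24, quebec:36}
dequeue next → uniform; now {echo:14, oscar:21, papa:24, quebec:36}
add whiskey (priority 27) → {echo:14, oscar:21, papa:24, whiskey:27, quebec:36}
add charlie (priority 17) → {echo:14, charlie:17, oscar:21, papa:24, whiskey:27, quebec:36}
dequeue next → echo; now {charlie:17, oscar:21, papa:24, whiskey:27, quebec:36}
update charlie to priority 18 → {charlie:18, oscar:21, papa:24, whiskey:27, quebec:36}
update papa to priority 39 → {charlie:18, oscar:21, whiskey:27, quebec:36, papa:39}
update whiskey to priority 5 → {whiskey:5, charlie:18, oscar:21, quebec:36, papa:39}
update quebec to priority 10 → {whiskey:5, quebec:10, charlie:18, oscar:21, papa:39}
dequeue next → whiskey; now {quebec:10, charlie:18, oscar:21, papa:39}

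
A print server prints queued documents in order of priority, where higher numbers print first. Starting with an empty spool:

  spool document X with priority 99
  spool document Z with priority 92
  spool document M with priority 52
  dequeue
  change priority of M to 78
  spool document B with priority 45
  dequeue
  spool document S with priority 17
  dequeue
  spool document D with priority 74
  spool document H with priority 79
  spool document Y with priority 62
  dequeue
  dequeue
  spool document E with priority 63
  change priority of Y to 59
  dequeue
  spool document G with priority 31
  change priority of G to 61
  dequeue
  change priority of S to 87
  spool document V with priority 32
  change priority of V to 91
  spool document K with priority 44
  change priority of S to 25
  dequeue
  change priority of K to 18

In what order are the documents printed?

add X (priority 99) → {X:99}
add Z (priority 92) → {X:99, Z:92}
add M (priority 52) → {X:99, Z:92, M:52}
dequeue → X; now {Z:92, M:52}
update M to priority 78 → {Z:92, M:78}
add B (priority 45) → {Z:92, M:78, B:45}
dequeue → Z; now {M:78, B:45}
add S (priority 17) → {M:78, B:45, S:17}
dequeue → M; now {B:45, S:17}
add D (priority 74) → {D:74, B:45, S:17}
add H (priority 79) → {H:79, D:74, B:45, S:17}
add Y (priority 62) → {H:79, D:74, Y:62, B:45, S:17}
dequeue → H; now {D:74, Y:62, B:45, S:17}
dequeue → D; now {Y:62, B:45, S:17}
add E (priority 63) → {E:63, Y:62, B:45, S:17}
update Y to priority 59 → {E:63, Y:59, B:45, S:17}
dequeue → E; now {Y:59, B:45, S:17}
add G (priority 31) → {Y:59, B:45, G:31, S:17}
update G to priority 61 → {G:61, Y:59, B:45, S:17}
dequeue → G; now {Y:59, B:45, S:17}
update S to priority 87 → {S:87, Y:59, B:45}
add V (priority 32) → {S:87, Y:59, B:45, V:32}
update V to priority 91 → {V:91, S:87, Y:59, B:45}
add K (priority 44) → {V:91, S:87, Y:59, B:45, K:44}
update S to priority 25 → {V:91, Y:59, B:45, K:44, S:25}
dequeue → V; now {Y:59, B:45, K:44, S:25}
update K to priority 18 → {Y:59, B:45, S:25, K:18}

[X, Z, M, H, D, E, G, V]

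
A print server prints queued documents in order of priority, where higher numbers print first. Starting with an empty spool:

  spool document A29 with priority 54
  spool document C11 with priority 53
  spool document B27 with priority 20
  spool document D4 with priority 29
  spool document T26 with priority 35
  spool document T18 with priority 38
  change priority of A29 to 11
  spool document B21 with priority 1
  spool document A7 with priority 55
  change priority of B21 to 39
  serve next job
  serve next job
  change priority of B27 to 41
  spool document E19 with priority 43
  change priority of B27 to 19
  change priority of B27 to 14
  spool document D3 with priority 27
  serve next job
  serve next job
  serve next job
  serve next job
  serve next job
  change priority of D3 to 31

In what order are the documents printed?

add A29 (priority 54) → {A29:54}
add C11 (priority 53) → {A29:54, C11:53}
add B27 (priority 20) → {A29:54, C11:53, B27:20}
add D4 (priority 29) → {A29:54, C11:53, D4:29, B27:20}
add T26 (priority 35) → {A29:54, C11:53, T26:35, D4:29, B27:20}
add T18 (priority 38) → {A29:54, C11:53, T18:38, T26:35, D4:29, B27:20}
update A29 to priority 11 → {C11:53, T18:38, T26:35, D4:29, B27:20, A29:11}
add B21 (priority 1) → {C11:53, T18:38, T26:35, D4:29, B27:20, A29:11, B21:1}
add A7 (priority 55) → {A7:55, C11:53, T18:38, T26:35, D4:29, B27:20, A29:11, B21:1}
update B21 to priority 39 → {A7:55, C11:53, B21:39, T18:38, T26:35, D4:29, B27:20, A29:11}
serve next job → A7; now {C11:53, B21:39, T18:38, T26:35, D4:29, B27:20, A29:11}
serve next job → C11; now {B21:39, T18:38, T26:35, D4:29, B27:20, A29:11}
update B27 to priority 41 → {B27:41, B21:39, T18:38, T26:35, D4:29, A29:11}
add E19 (priority 43) → {E19:43, B27:41, B21:39, T18:38, T26:35, D4:29, A29:11}
update B27 to priority 19 → {E19:43, B21:39, T18:38, T26:35, D4:29, B27:19, A29:11}
update B27 to priority 14 → {E19:43, B21:39, T18:38, T26:35, D4:29, B27:14, A29:11}
add D3 (priority 27) → {E19:43, B21:39, T18:38, T26:35, D4:29, D3:27, B27:14, A29:11}
serve next job → E19; now {B21:39, T18:38, T26:35, D4:29, D3:27, B27:14, A29:11}
serve next job → B21; now {T18:38, T26:35, D4:29, D3:27, B27:14, A29:11}
serve next job → T18; now {T26:35, D4:29, D3:27, B27:14, A29:11}
serve next job → T26; now {D4:29, D3:27, B27:14, A29:11}
serve next job → D4; now {D3:27, B27:14, A29:11}
update D3 to priority 31 → {D3:31, B27:14, A29:11}

[A7, C11, E19, B21, T18, T26, D4]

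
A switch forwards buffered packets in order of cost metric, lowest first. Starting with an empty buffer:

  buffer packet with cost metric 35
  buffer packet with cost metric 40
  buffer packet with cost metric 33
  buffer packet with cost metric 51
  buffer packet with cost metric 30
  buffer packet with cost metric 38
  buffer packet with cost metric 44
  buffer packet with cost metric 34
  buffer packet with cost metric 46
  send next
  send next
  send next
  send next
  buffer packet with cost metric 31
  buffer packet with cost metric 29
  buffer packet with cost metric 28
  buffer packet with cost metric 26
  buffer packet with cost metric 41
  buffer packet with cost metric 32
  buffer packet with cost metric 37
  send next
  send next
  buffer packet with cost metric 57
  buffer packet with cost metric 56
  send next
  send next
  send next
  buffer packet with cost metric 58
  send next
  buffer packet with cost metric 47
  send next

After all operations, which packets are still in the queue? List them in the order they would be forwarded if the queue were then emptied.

insert 35 → {35}
insert 40 → {35, 40}
insert 33 → {33, 35, 40}
insert 51 → {33, 35, 40, 51}
insert 30 → {30, 33, 35, 40, 51}
insert 38 → {30, 33, 35, 38, 40, 51}
insert 44 → {30, 33, 35, 38, 40, 44, 51}
insert 34 → {30, 33, 34, 35, 38, 40, 44, 51}
insert 46 → {30, 33, 34, 35, 38, 40, 44, 46, 51}
send next → 30; now {33, 34, 35, 38, 40, 44, 46, 51}
send next → 33; now {34, 35, 38, 40, 44, 46, 51}
send next → 34; now {35, 38, 40, 44, 46, 51}
send next → 35; now {38, 40, 44, 46, 51}
insert 31 → {31, 38, 40, 44, 46, 51}
insert 29 → {29, 31, 38, 40, 44, 46, 51}
insert 28 → {28, 29, 31, 38, 40, 44, 46, 51}
insert 26 → {26, 28, 29, 31, 38, 40, 44, 46, 51}
insert 41 → {26, 28, 29, 31, 38, 40, 41, 44, 46, 51}
insert 32 → {26, 28, 29, 31, 32, 38, 40, 41, 44, 46, 51}
insert 37 → {26, 28, 29, 31, 32, 37, 38, 40, 41, 44, 46, 51}
send next → 26; now {28, 29, 31, 32, 37, 38, 40, 41, 44, 46, 51}
send next → 28; now {29, 31, 32, 37, 38, 40, 41, 44, 46, 51}
insert 57 → {29, 31, 32, 37, 38, 40, 41, 44, 46, 51, 57}
insert 56 → {29, 31, 32, 37, 38, 40, 41, 44, 46, 51, 56, 57}
send next → 29; now {31, 32, 37, 38, 40, 41, 44, 46, 51, 56, 57}
send next → 31; now {32, 37, 38, 40, 41, 44, 46, 51, 56, 57}
send next → 32; now {37, 38, 40, 41, 44, 46, 51, 56, 57}
insert 58 → {37, 38, 40, 41, 44, 46, 51, 56, 57, 58}
send next → 37; now {38, 40, 41, 44, 46, 51, 56, 57, 58}
insert 47 → {38, 40, 41, 44, 46, 47, 51, 56, 57, 58}
send next → 38; now {40, 41, 44, 46, 47, 51, 56, 57, 58}

40, 41, 44, 46, 47, 51, 56, 57, 58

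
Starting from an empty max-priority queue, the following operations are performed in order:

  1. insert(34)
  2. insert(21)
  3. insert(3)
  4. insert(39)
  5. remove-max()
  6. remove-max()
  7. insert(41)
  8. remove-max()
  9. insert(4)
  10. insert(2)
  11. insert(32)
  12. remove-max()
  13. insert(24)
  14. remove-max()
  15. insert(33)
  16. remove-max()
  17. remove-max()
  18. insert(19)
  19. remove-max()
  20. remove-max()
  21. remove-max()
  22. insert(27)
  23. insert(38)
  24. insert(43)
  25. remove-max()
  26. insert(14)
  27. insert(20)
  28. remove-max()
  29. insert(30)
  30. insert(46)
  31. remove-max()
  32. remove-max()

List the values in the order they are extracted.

[39, 34, 41, 32, 24, 33, 21, 19, 4, 3, 43, 38, 46, 30]

insert 34 → {34}
insert 21 → {34, 21}
insert 3 → {34, 21, 3}
insert 39 → {39, 34, 21, 3}
remove-max → 39; now {34, 21, 3}
remove-max → 34; now {21, 3}
insert 41 → {41, 21, 3}
remove-max → 41; now {21, 3}
insert 4 → {21, 4, 3}
insert 2 → {21, 4, 3, 2}
insert 32 → {32, 21, 4, 3, 2}
remove-max → 32; now {21, 4, 3, 2}
insert 24 → {24, 21, 4, 3, 2}
remove-max → 24; now {21, 4, 3, 2}
insert 33 → {33, 21, 4, 3, 2}
remove-max → 33; now {21, 4, 3, 2}
remove-max → 21; now {4, 3, 2}
insert 19 → {19, 4, 3, 2}
remove-max → 19; now {4, 3, 2}
remove-max → 4; now {3, 2}
remove-max → 3; now {2}
insert 27 → {27, 2}
insert 38 → {38, 27, 2}
insert 43 → {43, 38, 27, 2}
remove-max → 43; now {38, 27, 2}
insert 14 → {38, 27, 14, 2}
insert 20 → {38, 27, 20, 14, 2}
remove-max → 38; now {27, 20, 14, 2}
insert 30 → {30, 27, 20, 14, 2}
insert 46 → {46, 30, 27, 20, 14, 2}
remove-max → 46; now {30, 27, 20, 14, 2}
remove-max → 30; now {27, 20, 14, 2}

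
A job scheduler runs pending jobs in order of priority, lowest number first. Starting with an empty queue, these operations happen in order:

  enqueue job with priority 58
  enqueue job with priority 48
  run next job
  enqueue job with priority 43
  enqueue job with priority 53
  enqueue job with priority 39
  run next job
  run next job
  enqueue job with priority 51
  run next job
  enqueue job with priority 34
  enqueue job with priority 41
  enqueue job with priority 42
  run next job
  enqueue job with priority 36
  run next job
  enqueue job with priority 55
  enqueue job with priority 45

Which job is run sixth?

insert 58 → {58}
insert 48 → {48, 58}
run next job → 48; now {58}
insert 43 → {43, 58}
insert 53 → {43, 53, 58}
insert 39 → {39, 43, 53, 58}
run next job → 39; now {43, 53, 58}
run next job → 43; now {53, 58}
insert 51 → {51, 53, 58}
run next job → 51; now {53, 58}
insert 34 → {34, 53, 58}
insert 41 → {34, 41, 53, 58}
insert 42 → {34, 41, 42, 53, 58}
run next job → 34; now {41, 42, 53, 58}
insert 36 → {36, 41, 42, 53, 58}
run next job → 36; now {41, 42, 53, 58}
insert 55 → {41, 42, 53, 55, 58}
insert 45 → {41, 42, 45, 53, 55, 58}

36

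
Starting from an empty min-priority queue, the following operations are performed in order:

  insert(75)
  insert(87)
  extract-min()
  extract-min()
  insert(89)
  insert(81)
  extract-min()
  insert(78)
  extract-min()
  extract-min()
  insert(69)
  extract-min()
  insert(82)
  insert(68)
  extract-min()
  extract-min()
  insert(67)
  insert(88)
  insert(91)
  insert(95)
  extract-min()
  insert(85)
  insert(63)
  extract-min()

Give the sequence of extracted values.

insert 75 → {75}
insert 87 → {75, 87}
extract-min → 75; now {87}
extract-min → 87; now {}
insert 89 → {89}
insert 81 → {81, 89}
extract-min → 81; now {89}
insert 78 → {78, 89}
extract-min → 78; now {89}
extract-min → 89; now {}
insert 69 → {69}
extract-min → 69; now {}
insert 82 → {82}
insert 68 → {68, 82}
extract-min → 68; now {82}
extract-min → 82; now {}
insert 67 → {67}
insert 88 → {67, 88}
insert 91 → {67, 88, 91}
insert 95 → {67, 88, 91, 95}
extract-min → 67; now {88, 91, 95}
insert 85 → {85, 88, 91, 95}
insert 63 → {63, 85, 88, 91, 95}
extract-min → 63; now {85, 88, 91, 95}

[75, 87, 81, 78, 89, 69, 68, 82, 67, 63]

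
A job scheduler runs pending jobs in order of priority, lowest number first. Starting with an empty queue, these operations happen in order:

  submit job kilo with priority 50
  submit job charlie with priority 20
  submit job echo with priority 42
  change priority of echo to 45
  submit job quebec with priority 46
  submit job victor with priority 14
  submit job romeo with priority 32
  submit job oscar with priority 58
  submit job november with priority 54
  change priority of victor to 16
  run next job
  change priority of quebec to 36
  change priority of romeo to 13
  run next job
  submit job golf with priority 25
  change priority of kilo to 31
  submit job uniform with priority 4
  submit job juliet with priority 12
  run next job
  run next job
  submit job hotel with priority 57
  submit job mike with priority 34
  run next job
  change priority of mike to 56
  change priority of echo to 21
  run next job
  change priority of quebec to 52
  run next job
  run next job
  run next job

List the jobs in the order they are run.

[victor, romeo, uniform, juliet, charlie, echo, golf, kilo, quebec]

add kilo (priority 50) → {kilo:50}
add charlie (priority 20) → {charlie:20, kilo:50}
add echo (priority 42) → {charlie:20, echo:42, kilo:50}
update echo to priority 45 → {charlie:20, echo:45, kilo:50}
add quebec (priority 46) → {charlie:20, echo:45, quebec:46, kilo:50}
add victor (priority 14) → {victor:14, charlie:20, echo:45, quebec:46, kilo:50}
add romeo (priority 32) → {victor:14, charlie:20, romeo:32, echo:45, quebec:46, kilo:50}
add oscar (priority 58) → {victor:14, charlie:20, romeo:32, echo:45, quebec:46, kilo:50, oscar:58}
add november (priority 54) → {victor:14, charlie:20, romeo:32, echo:45, quebec:46, kilo:50, november:54, oscar:58}
update victor to priority 16 → {victor:16, charlie:20, romeo:32, echo:45, quebec:46, kilo:50, november:54, oscar:58}
run next job → victor; now {charlie:20, romeo:32, echo:45, quebec:46, kilo:50, november:54, oscar:58}
update quebec to priority 36 → {charlie:20, romeo:32, quebec:36, echo:45, kilo:50, november:54, oscar:58}
update romeo to priority 13 → {romeo:13, charlie:20, quebec:36, echo:45, kilo:50, november:54, oscar:58}
run next job → romeo; now {charlie:20, quebec:36, echo:45, kilo:50, november:54, oscar:58}
add golf (priority 25) → {charlie:20, golf:25, quebec:36, echo:45, kilo:50, november:54, oscar:58}
update kilo to priority 31 → {charlie:20, golf:25, kilo:31, quebec:36, echo:45, november:54, oscar:58}
add uniform (priority 4) → {uniform:4, charlie:20, golf:25, kilo:31, quebec:36, echo:45, november:54, oscar:58}
add juliet (priority 12) → {uniform:4, juliet:12, charlie:20, golf:25, kilo:31, quebec:36, echo:45, november:54, oscar:58}
run next job → uniform; now {juliet:12, charlie:20, golf:25, kilo:31, quebec:36, echo:45, november:54, oscar:58}
run next job → juliet; now {charlie:20, golf:25, kilo:31, quebec:36, echo:45, november:54, oscar:58}
add hotel (priority 57) → {charlie:20, golf:25, kilo:31, quebec:36, echo:45, november:54, hotel:57, oscar:58}
add mike (priority 34) → {charlie:20, golf:25, kilo:31, mike:34, quebec:36, echo:45, november:54, hotel:57, oscar:58}
run next job → charlie; now {golf:25, kilo:31, mike:34, quebec:36, echo:45, november:54, hotel:57, oscar:58}
update mike to priority 56 → {golf:25, kilo:31, quebec:36, echo:45, november:54, mike:56, hotel:57, oscar:58}
update echo to priority 21 → {echo:21, golf:25, kilo:31, quebec:36, november:54, mike:56, hotel:57, oscar:58}
run next job → echo; now {golf:25, kilo:31, quebec:36, november:54, mike:56, hotel:57, oscar:58}
update quebec to priority 52 → {golf:25, kilo:31, quebec:52, november:54, mike:56, hotel:57, oscar:58}
run next job → golf; now {kilo:31, quebec:52, november:54, mike:56, hotel:57, oscar:58}
run next job → kilo; now {quebec:52, november:54, mike:56, hotel:57, oscar:58}
run next job → quebec; now {november:54, mike:56, hotel:57, oscar:58}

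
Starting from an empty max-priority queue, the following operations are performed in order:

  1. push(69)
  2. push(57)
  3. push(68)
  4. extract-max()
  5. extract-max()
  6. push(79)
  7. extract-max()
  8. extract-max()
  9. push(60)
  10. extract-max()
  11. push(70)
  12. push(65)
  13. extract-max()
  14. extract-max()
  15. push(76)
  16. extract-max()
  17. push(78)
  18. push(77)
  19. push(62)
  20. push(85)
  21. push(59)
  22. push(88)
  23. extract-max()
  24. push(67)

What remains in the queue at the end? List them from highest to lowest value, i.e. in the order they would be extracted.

insert 69 → {69}
insert 57 → {69, 57}
insert 68 → {69, 68, 57}
extract-max → 69; now {68, 57}
extract-max → 68; now {57}
insert 79 → {79, 57}
extract-max → 79; now {57}
extract-max → 57; now {}
insert 60 → {60}
extract-max → 60; now {}
insert 70 → {70}
insert 65 → {70, 65}
extract-max → 70; now {65}
extract-max → 65; now {}
insert 76 → {76}
extract-max → 76; now {}
insert 78 → {78}
insert 77 → {78, 77}
insert 62 → {78, 77, 62}
insert 85 → {85, 78, 77, 62}
insert 59 → {85, 78, 77, 62, 59}
insert 88 → {88, 85, 78, 77, 62, 59}
extract-max → 88; now {85, 78, 77, 62, 59}
insert 67 → {85, 78, 77, 67, 62, 59}

85 → 78 → 77 → 67 → 62 → 59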